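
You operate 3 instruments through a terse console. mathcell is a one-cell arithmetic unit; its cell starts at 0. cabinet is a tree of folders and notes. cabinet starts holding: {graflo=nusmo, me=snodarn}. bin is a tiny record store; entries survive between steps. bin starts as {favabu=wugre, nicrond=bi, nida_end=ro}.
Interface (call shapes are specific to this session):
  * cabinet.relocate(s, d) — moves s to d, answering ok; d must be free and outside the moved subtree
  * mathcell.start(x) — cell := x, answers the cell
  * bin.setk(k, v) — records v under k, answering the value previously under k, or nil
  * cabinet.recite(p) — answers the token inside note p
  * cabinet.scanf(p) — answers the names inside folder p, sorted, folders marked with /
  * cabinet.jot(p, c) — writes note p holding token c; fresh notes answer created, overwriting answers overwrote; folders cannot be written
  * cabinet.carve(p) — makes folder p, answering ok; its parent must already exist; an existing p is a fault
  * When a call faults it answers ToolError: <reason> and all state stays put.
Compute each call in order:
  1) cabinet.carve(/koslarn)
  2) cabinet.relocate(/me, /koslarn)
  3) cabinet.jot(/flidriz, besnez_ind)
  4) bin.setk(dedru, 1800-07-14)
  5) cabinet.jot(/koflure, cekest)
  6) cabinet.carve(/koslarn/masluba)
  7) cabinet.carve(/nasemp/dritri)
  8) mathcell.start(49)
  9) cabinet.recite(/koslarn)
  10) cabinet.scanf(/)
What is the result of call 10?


Answer: [flidriz, graflo, koflure, koslarn/, me]

Derivation:
==> cabinet.carve(p='/koslarn')
<== ok
==> cabinet.relocate(s='/me', d='/koslarn')
<== ToolError: exists
==> cabinet.jot(p='/flidriz', c='besnez_ind')
<== created
==> bin.setk(k='dedru', v='1800-07-14')
<== nil
==> cabinet.jot(p='/koflure', c='cekest')
<== created
==> cabinet.carve(p='/koslarn/masluba')
<== ok
==> cabinet.carve(p='/nasemp/dritri')
<== ToolError: no parent
==> mathcell.start(x='49')
<== 49
==> cabinet.recite(p='/koslarn')
<== ToolError: is a directory
==> cabinet.scanf(p='/')
<== [flidriz, graflo, koflure, koslarn/, me]


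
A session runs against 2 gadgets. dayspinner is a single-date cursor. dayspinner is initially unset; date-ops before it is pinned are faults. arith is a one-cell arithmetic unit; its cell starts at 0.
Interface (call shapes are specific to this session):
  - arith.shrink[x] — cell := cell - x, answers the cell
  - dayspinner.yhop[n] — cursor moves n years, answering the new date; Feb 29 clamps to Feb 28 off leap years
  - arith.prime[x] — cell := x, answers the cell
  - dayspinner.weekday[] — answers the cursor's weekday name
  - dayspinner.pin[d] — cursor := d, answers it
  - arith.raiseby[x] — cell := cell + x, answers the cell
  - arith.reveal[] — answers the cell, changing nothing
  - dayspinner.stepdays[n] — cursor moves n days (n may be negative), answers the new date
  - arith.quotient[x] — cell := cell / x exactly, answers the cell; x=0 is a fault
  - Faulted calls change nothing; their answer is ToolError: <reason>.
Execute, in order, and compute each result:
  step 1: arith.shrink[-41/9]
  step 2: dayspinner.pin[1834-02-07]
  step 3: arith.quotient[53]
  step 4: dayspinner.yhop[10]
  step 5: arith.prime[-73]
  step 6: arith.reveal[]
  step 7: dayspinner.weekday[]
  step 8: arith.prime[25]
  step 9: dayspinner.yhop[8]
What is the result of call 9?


Answer: 1852-02-07

Derivation:
# 1. arith.shrink(x=-41/9) -> 41/9
# 2. dayspinner.pin(d=1834-02-07) -> 1834-02-07
# 3. arith.quotient(x=53) -> 41/477
# 4. dayspinner.yhop(n=10) -> 1844-02-07
# 5. arith.prime(x=-73) -> -73
# 6. arith.reveal() -> -73
# 7. dayspinner.weekday() -> Wednesday
# 8. arith.prime(x=25) -> 25
# 9. dayspinner.yhop(n=8) -> 1852-02-07


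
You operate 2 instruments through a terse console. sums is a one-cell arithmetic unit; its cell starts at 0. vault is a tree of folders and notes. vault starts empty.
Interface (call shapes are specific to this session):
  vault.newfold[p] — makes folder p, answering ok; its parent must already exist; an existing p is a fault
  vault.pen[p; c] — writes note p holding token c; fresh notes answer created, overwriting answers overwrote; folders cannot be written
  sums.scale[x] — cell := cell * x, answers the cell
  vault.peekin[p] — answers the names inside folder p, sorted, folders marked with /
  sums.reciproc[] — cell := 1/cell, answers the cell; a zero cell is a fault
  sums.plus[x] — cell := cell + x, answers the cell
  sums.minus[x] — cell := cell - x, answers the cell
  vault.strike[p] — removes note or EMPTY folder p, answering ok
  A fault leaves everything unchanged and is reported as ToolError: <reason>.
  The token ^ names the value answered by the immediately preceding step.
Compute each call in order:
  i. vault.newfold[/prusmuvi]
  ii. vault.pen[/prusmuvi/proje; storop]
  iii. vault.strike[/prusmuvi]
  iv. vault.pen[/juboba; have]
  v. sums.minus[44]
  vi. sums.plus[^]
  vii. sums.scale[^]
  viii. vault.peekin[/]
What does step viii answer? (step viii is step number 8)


[in] vault.newfold /prusmuvi
= ok
[in] vault.pen /prusmuvi/proje storop
= created
[in] vault.strike /prusmuvi
= ToolError: not empty
[in] vault.pen /juboba have
= created
[in] sums.minus 44
= -44
[in] sums.plus ^
= -88
[in] sums.scale ^
= 7744
[in] vault.peekin /
= [juboba, prusmuvi/]

Answer: [juboba, prusmuvi/]


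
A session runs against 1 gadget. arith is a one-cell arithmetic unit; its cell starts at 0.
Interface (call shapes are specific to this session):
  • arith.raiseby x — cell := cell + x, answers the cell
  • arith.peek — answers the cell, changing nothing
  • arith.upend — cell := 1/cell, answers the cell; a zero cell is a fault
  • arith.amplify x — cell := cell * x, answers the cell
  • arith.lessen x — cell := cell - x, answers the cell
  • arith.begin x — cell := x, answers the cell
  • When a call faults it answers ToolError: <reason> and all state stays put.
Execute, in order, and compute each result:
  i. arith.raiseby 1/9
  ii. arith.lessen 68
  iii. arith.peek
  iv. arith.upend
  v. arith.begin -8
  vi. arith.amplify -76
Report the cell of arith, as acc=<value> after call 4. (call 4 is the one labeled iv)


Answer: acc=-9/611

Derivation:
[in] raiseby x→1/9
  1/9
[in] lessen x→68
  -611/9
[in] peek
  -611/9
[in] upend
  -9/611
[in] begin x→-8
  -8
[in] amplify x→-76
  608


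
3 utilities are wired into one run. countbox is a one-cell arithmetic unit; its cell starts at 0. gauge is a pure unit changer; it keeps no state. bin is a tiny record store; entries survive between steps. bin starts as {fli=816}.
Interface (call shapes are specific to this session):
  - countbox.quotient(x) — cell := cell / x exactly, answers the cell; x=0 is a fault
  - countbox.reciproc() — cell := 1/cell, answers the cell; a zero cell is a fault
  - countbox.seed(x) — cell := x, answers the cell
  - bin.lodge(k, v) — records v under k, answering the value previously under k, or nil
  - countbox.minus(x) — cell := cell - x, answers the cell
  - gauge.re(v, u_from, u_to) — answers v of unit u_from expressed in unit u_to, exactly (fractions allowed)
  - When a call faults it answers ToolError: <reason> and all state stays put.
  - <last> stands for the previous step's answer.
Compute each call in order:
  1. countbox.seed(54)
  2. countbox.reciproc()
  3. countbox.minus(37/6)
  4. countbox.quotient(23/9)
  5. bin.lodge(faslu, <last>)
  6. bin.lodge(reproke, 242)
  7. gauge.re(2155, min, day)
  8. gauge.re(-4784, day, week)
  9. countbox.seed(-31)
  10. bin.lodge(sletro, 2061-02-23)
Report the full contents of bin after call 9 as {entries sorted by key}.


% countbox.seed(54) == 54
% countbox.reciproc() == 1/54
% countbox.minus(37/6) == -166/27
% countbox.quotient(23/9) == -166/69
% bin.lodge(faslu, <last>) == nil
% bin.lodge(reproke, 242) == nil
% gauge.re(2155, min, day) == 431/288
% gauge.re(-4784, day, week) == -4784/7
% countbox.seed(-31) == -31
% bin.lodge(sletro, 2061-02-23) == nil

Answer: {faslu=-166/69, fli=816, reproke=242}


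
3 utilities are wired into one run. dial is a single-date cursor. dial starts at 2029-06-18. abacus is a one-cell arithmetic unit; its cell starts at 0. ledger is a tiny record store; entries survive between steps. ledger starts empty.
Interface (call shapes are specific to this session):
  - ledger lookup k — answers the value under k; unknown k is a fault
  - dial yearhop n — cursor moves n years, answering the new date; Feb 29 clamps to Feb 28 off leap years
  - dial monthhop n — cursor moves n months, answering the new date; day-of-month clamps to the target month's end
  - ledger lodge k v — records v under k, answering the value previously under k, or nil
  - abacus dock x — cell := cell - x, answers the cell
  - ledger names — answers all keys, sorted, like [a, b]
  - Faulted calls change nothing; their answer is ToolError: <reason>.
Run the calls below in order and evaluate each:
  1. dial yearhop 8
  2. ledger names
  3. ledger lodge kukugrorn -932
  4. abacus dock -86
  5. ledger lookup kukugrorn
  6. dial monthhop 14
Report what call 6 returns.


>>> dial yearhop n: 8
  2037-06-18
>>> ledger names
  []
>>> ledger lodge k: kukugrorn v: -932
  nil
>>> abacus dock x: -86
  86
>>> ledger lookup k: kukugrorn
  -932
>>> dial monthhop n: 14
  2038-08-18

Answer: 2038-08-18


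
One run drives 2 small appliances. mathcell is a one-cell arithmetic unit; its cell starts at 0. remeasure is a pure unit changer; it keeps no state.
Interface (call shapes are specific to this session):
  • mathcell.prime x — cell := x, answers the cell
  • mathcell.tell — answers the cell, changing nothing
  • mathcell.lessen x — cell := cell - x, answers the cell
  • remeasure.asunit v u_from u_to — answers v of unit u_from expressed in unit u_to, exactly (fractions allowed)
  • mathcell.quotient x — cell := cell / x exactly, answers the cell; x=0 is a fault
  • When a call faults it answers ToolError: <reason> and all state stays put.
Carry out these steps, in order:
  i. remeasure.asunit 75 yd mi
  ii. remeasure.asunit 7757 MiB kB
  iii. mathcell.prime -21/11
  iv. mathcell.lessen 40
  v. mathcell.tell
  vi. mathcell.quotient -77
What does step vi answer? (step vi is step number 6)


==> remeasure.asunit(v=75, u_from=yd, u_to=mi)
<== 15/352
==> remeasure.asunit(v=7757, u_from=MiB, u_to=kB)
<== 1016725504/125
==> mathcell.prime(x=-21/11)
<== -21/11
==> mathcell.lessen(x=40)
<== -461/11
==> mathcell.tell()
<== -461/11
==> mathcell.quotient(x=-77)
<== 461/847

Answer: 461/847


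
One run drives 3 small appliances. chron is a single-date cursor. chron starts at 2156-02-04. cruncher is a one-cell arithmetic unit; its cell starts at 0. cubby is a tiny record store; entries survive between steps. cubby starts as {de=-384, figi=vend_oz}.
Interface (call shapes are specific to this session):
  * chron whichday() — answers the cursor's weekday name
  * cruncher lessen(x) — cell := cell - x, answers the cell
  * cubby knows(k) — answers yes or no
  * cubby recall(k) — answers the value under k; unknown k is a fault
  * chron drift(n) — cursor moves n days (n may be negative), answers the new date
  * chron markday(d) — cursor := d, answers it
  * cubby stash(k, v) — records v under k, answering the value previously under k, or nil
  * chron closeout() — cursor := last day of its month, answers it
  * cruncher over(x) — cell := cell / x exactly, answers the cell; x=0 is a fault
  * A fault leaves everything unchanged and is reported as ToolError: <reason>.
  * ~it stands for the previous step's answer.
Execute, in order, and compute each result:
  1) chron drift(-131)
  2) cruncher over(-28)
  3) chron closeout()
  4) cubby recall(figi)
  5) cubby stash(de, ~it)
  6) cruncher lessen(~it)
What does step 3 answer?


Answer: 2155-09-30

Derivation:
CALL chron drift[n=-131]
RET  2155-09-26
CALL cruncher over[x=-28]
RET  0
CALL chron closeout[]
RET  2155-09-30
CALL cubby recall[k=figi]
RET  vend_oz
CALL cubby stash[k=de; v=~it]
RET  -384
CALL cruncher lessen[x=~it]
RET  384


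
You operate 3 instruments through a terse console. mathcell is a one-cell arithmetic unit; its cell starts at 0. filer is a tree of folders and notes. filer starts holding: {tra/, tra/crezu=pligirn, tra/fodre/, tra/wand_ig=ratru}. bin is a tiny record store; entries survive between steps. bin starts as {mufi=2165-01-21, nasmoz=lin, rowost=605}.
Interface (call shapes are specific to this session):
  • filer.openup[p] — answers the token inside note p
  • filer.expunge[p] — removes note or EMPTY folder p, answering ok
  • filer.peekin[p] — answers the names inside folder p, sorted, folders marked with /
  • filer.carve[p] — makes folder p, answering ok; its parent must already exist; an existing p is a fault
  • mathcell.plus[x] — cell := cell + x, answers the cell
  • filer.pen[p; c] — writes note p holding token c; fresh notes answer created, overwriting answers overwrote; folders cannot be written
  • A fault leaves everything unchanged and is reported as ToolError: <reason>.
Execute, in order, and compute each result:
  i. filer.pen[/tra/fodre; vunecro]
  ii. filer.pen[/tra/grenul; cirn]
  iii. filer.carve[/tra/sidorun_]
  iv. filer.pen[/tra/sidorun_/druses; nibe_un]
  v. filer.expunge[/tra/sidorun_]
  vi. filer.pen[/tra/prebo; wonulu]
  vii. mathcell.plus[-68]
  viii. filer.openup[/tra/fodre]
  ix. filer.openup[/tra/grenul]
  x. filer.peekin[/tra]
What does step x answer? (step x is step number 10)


→ filer.pen(p→/tra/fodre, c→vunecro)
← ToolError: is a directory
→ filer.pen(p→/tra/grenul, c→cirn)
← created
→ filer.carve(p→/tra/sidorun_)
← ok
→ filer.pen(p→/tra/sidorun_/druses, c→nibe_un)
← created
→ filer.expunge(p→/tra/sidorun_)
← ToolError: not empty
→ filer.pen(p→/tra/prebo, c→wonulu)
← created
→ mathcell.plus(x→-68)
← -68
→ filer.openup(p→/tra/fodre)
← ToolError: is a directory
→ filer.openup(p→/tra/grenul)
← cirn
→ filer.peekin(p→/tra)
← [crezu, fodre/, grenul, prebo, sidorun_/, wand_ig]

Answer: [crezu, fodre/, grenul, prebo, sidorun_/, wand_ig]


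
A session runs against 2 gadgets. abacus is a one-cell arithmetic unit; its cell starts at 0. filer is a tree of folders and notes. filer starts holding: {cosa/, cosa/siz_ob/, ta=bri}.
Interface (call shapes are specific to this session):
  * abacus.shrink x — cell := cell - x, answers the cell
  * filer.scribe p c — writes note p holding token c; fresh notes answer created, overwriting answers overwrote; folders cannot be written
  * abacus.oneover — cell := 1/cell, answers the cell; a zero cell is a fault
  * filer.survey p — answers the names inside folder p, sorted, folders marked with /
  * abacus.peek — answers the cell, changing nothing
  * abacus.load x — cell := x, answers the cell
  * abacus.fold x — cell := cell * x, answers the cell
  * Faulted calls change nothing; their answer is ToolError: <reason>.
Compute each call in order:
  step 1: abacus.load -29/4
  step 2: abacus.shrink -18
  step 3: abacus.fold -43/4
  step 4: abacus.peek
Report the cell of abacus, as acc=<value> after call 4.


-> abacus.load(x='-29/4')
<- -29/4
-> abacus.shrink(x='-18')
<- 43/4
-> abacus.fold(x='-43/4')
<- -1849/16
-> abacus.peek()
<- -1849/16

Answer: acc=-1849/16


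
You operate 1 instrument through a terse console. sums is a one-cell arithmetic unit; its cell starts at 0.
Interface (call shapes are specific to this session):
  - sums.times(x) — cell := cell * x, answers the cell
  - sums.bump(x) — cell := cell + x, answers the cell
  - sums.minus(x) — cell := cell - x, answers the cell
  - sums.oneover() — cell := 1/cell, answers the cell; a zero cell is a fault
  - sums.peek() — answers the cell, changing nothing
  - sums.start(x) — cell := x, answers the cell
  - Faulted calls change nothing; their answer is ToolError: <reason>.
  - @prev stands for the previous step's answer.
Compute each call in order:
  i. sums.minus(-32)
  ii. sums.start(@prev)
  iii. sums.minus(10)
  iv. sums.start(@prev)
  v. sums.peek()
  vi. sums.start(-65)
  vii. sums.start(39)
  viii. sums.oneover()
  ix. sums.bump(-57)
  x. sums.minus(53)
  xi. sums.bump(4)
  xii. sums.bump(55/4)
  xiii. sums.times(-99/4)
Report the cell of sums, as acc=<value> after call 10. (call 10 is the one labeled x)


Answer: acc=-4289/39

Derivation:
[in] minus -32
:: 32
[in] start @prev
:: 32
[in] minus 10
:: 22
[in] start @prev
:: 22
[in] peek
:: 22
[in] start -65
:: -65
[in] start 39
:: 39
[in] oneover
:: 1/39
[in] bump -57
:: -2222/39
[in] minus 53
:: -4289/39
[in] bump 4
:: -4133/39
[in] bump 55/4
:: -14387/156
[in] times -99/4
:: 474771/208


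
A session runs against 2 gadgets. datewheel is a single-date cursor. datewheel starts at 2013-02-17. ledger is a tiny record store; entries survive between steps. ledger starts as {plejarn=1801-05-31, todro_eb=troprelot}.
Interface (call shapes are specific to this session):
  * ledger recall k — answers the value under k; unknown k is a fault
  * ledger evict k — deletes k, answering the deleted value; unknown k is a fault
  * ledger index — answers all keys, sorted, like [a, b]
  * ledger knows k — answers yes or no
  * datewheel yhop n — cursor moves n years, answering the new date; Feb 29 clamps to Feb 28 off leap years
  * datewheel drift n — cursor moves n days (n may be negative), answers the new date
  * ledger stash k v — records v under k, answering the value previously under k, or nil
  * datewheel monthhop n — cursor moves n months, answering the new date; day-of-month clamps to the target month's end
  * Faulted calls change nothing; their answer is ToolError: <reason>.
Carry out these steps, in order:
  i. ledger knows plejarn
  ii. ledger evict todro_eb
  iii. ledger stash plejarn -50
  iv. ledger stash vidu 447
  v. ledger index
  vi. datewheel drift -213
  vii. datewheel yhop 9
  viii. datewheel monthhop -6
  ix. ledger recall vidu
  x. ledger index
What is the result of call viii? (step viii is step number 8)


Answer: 2021-01-19

Derivation:
Invoking ledger knows(k: plejarn), yielding yes.
Using ledger evict(k: todro_eb), and see troprelot.
Now I run ledger stash(k: plejarn, v: -50), yielding 1801-05-31.
Now I run ledger stash(k: vidu, v: 447), → nil.
Invoking ledger index(), giving [plejarn, vidu].
I invoke datewheel drift(n: -213), — result: 2012-07-19.
I run datewheel yhop(n: 9), → 2021-07-19.
Invoking datewheel monthhop(n: -6), → 2021-01-19.
I invoke ledger recall(k: vidu), — result: 447.
I run ledger index, and observe [plejarn, vidu].


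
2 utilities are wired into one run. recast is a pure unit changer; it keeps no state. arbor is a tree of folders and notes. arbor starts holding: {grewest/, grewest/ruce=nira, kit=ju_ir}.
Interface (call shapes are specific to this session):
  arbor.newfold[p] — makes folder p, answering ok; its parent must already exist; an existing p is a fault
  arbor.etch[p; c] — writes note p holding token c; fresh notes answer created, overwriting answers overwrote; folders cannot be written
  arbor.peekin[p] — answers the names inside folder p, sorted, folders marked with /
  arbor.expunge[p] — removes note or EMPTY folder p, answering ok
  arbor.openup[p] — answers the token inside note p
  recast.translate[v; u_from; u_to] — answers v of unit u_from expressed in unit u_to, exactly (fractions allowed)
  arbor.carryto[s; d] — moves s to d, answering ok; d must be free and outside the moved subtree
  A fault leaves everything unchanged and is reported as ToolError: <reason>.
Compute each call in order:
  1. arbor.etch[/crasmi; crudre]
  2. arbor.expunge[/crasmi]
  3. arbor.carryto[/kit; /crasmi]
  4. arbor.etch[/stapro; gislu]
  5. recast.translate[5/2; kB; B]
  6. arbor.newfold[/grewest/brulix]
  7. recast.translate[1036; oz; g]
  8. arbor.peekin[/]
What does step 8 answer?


Answer: [crasmi, grewest/, stapro]

Derivation:
==> etch(p=/crasmi, c=crudre)
<== created
==> expunge(p=/crasmi)
<== ok
==> carryto(s=/kit, d=/crasmi)
<== ok
==> etch(p=/stapro, c=gislu)
<== created
==> translate(v=5/2, u_from=kB, u_to=B)
<== 2500
==> newfold(p=/grewest/brulix)
<== ok
==> translate(v=1036, u_from=oz, u_to=g)
<== 11748042383/400000
==> peekin(p=/)
<== [crasmi, grewest/, stapro]


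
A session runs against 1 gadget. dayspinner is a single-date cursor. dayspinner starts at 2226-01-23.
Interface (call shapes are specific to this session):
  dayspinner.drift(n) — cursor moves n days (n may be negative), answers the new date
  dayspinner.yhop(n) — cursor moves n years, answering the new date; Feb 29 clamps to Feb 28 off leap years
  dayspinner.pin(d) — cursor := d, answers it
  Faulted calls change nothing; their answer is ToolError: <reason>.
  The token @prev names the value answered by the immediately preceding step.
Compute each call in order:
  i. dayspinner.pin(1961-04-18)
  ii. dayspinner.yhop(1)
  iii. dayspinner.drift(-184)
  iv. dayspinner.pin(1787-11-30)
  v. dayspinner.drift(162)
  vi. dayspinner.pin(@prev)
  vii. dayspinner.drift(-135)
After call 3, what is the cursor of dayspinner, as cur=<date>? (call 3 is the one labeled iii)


Answer: cur=1961-10-16

Derivation:
·→ dayspinner.pin(d: 1961-04-18)
·← 1961-04-18
·→ dayspinner.yhop(n: 1)
·← 1962-04-18
·→ dayspinner.drift(n: -184)
·← 1961-10-16
·→ dayspinner.pin(d: 1787-11-30)
·← 1787-11-30
·→ dayspinner.drift(n: 162)
·← 1788-05-10
·→ dayspinner.pin(d: @prev)
·← 1788-05-10
·→ dayspinner.drift(n: -135)
·← 1787-12-27


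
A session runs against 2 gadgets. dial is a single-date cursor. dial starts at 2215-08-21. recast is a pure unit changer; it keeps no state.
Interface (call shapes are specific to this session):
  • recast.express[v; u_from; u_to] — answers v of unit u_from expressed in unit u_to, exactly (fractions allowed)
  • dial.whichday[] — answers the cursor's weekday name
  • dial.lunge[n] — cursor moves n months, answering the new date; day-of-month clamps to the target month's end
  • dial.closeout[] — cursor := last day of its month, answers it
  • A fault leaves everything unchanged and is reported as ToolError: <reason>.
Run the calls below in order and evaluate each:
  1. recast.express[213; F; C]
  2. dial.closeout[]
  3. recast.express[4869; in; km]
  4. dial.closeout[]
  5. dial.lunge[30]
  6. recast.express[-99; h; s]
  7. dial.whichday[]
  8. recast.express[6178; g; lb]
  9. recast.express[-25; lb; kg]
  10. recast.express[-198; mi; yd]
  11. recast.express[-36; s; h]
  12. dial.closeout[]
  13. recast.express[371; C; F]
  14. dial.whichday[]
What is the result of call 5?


Answer: 2218-02-28

Derivation:
Using recast.express on v='213', u_from='F', u_to='C', and get 905/9.
Then dial.closeout, and observe 2215-08-31.
Next I call recast.express on v='4869', u_from='in', u_to='km', and get 618363/5000000.
Now I run dial.closeout, → 2215-08-31.
Now I run dial.lunge on n='30': 2218-02-28.
Then recast.express on v='-99', u_from='h', u_to='s', and see -356400.
Next I call dial.whichday(), — result: Saturday.
Calling recast.express on v='6178', u_from='g', u_to='lb', → 617800000/45359237.
I run recast.express on v='-25', u_from='lb', u_to='kg', which returns -45359237/4000000.
Using recast.express on v='-198', u_from='mi', u_to='yd', and observe -348480.
Then recast.express on v='-36', u_from='s', u_to='h', yielding -1/100.
Then dial.closeout: 2218-02-28.
Invoking recast.express on v='371', u_from='C', u_to='F', and get 3499/5.
I try dial.whichday, → Saturday.


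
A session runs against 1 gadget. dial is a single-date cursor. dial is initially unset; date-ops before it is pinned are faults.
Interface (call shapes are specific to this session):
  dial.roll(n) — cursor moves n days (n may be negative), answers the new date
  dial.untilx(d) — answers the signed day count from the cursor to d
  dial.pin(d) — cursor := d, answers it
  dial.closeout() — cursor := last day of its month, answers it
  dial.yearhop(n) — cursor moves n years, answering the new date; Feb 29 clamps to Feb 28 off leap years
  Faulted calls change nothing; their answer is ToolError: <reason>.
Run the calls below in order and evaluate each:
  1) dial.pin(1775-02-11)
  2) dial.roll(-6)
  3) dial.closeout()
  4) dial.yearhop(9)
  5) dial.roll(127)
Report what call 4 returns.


% dial.pin d=1775-02-11
  1775-02-11
% dial.roll n=-6
  1775-02-05
% dial.closeout
  1775-02-28
% dial.yearhop n=9
  1784-02-28
% dial.roll n=127
  1784-07-04

Answer: 1784-02-28


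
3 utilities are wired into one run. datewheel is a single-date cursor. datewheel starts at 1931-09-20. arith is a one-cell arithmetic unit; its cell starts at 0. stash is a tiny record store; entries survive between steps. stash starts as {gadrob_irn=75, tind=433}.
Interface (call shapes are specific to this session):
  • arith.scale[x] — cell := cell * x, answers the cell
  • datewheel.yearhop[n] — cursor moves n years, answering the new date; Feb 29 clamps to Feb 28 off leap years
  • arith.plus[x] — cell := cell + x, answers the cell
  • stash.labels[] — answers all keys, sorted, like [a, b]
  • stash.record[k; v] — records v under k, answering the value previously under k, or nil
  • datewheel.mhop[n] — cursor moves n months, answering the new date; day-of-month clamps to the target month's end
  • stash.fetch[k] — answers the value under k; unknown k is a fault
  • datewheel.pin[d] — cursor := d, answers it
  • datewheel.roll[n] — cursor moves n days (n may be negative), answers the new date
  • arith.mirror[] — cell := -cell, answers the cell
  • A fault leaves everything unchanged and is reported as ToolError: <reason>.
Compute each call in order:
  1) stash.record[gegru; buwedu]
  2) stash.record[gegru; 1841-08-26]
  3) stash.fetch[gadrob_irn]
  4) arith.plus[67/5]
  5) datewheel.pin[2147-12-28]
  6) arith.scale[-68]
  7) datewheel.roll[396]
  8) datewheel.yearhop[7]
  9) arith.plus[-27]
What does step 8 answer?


$ record k=gegru v=buwedu
= nil
$ record k=gegru v=1841-08-26
= buwedu
$ fetch k=gadrob_irn
= 75
$ plus x=67/5
= 67/5
$ pin d=2147-12-28
= 2147-12-28
$ scale x=-68
= -4556/5
$ roll n=396
= 2149-01-27
$ yearhop n=7
= 2156-01-27
$ plus x=-27
= -4691/5

Answer: 2156-01-27


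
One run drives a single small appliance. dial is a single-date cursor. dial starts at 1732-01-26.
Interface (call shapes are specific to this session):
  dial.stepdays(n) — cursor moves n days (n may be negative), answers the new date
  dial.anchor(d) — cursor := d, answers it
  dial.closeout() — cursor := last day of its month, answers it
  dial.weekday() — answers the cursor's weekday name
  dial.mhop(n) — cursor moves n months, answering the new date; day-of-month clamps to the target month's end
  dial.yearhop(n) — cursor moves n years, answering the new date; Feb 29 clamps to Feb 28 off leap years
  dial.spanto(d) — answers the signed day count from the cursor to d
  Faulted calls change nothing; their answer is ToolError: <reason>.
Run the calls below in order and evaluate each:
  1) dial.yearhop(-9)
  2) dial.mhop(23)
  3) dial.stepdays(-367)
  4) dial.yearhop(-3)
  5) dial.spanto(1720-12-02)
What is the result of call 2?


Answer: 1724-12-26

Derivation:
→ dial.yearhop(n: -9)
← 1723-01-26
→ dial.mhop(n: 23)
← 1724-12-26
→ dial.stepdays(n: -367)
← 1723-12-25
→ dial.yearhop(n: -3)
← 1720-12-25
→ dial.spanto(d: 1720-12-02)
← -23


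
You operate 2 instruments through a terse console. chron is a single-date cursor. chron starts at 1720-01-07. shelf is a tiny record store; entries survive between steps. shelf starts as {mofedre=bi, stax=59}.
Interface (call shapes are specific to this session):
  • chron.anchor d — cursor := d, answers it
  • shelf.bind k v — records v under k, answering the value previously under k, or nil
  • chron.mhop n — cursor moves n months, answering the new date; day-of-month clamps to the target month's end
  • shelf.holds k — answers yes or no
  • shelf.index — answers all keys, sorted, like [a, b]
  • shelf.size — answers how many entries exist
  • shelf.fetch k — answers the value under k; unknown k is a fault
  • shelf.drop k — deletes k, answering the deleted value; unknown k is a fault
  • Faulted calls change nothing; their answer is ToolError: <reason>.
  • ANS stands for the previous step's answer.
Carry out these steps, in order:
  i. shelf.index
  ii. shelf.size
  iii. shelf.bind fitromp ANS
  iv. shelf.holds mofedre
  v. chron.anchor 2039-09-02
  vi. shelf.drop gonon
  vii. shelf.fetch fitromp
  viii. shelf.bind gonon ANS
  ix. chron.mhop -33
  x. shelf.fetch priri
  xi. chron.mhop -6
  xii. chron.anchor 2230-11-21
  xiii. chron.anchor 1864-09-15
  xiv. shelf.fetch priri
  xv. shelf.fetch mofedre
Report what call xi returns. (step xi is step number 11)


I run index: [mofedre, stax].
Then size(), → 2.
Then bind(fitromp, ANS), giving nil.
Now I run holds(mofedre), — result: yes.
I call anchor(2039-09-02), giving 2039-09-02.
I use drop(gonon), giving ToolError: no such key gonon.
Calling fetch(fitromp), → 2.
I try bind(gonon, ANS), giving nil.
Then mhop(-33), → 2036-12-02.
I call fetch(priri), — result: ToolError: no such key priri.
I use mhop(-6), and get 2036-06-02.
I run anchor(2230-11-21), and get 2230-11-21.
Now I run anchor(1864-09-15), and get 1864-09-15.
Calling fetch(priri), → ToolError: no such key priri.
I use fetch(mofedre): bi.

Answer: 2036-06-02


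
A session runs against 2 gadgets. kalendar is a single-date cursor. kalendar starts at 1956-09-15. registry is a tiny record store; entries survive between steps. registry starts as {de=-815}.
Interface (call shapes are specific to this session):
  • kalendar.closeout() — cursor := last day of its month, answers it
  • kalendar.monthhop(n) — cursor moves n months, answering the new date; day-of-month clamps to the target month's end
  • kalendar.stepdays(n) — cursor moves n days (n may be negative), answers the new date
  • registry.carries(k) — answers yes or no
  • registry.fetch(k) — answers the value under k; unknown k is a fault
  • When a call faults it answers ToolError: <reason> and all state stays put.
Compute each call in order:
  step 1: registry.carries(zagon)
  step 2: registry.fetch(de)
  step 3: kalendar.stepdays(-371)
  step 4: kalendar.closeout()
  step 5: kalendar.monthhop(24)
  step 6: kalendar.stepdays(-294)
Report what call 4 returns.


Using registry.carries using zagon, yielding no.
Now I run registry.fetch using de, yielding -815.
Using kalendar.stepdays using -371, and see 1955-09-10.
I try kalendar.closeout(): 1955-09-30.
I run kalendar.monthhop using 24: 1957-09-30.
I run kalendar.stepdays using -294, giving 1956-12-10.

Answer: 1955-09-30


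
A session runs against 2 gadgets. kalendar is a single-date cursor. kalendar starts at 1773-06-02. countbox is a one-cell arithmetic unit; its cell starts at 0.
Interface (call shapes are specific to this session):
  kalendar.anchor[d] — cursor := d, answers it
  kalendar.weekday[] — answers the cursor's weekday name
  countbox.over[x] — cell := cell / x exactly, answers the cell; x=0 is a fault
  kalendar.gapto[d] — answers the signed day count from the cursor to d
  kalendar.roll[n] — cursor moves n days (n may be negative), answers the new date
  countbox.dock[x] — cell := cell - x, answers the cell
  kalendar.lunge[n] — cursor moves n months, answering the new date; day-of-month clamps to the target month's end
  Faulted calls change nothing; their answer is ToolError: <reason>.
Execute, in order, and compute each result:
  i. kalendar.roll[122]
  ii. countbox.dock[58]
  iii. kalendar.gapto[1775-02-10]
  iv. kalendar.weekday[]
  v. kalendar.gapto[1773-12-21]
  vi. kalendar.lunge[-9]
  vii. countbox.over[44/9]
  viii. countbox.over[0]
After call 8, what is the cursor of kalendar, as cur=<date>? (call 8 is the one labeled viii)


Answer: cur=1773-01-02

Derivation:
~$ roll n: 122
:: 1773-10-02
~$ dock x: 58
:: -58
~$ gapto d: 1775-02-10
:: 496
~$ weekday
:: Saturday
~$ gapto d: 1773-12-21
:: 80
~$ lunge n: -9
:: 1773-01-02
~$ over x: 44/9
:: -261/22
~$ over x: 0
:: ToolError: division by zero


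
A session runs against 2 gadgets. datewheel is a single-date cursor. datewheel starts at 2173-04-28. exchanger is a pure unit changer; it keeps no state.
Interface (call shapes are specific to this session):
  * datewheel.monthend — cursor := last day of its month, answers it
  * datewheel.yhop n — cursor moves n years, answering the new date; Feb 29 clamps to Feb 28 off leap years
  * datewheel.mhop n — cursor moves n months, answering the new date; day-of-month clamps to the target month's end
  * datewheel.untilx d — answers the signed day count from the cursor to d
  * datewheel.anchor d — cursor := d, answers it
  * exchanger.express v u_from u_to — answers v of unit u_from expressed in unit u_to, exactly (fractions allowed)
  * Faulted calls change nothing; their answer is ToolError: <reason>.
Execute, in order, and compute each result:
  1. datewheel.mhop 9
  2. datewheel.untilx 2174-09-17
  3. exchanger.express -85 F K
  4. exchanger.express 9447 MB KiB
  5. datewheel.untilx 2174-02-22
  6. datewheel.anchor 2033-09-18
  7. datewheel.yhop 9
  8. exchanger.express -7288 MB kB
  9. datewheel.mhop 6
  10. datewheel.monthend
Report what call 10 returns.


> datewheel.mhop 9
= 2174-01-28
> datewheel.untilx 2174-09-17
= 232
> exchanger.express -85 F K
= 4163/20
> exchanger.express 9447 MB KiB
= 147609375/16
> datewheel.untilx 2174-02-22
= 25
> datewheel.anchor 2033-09-18
= 2033-09-18
> datewheel.yhop 9
= 2042-09-18
> exchanger.express -7288 MB kB
= -7288000
> datewheel.mhop 6
= 2043-03-18
> datewheel.monthend
= 2043-03-31

Answer: 2043-03-31


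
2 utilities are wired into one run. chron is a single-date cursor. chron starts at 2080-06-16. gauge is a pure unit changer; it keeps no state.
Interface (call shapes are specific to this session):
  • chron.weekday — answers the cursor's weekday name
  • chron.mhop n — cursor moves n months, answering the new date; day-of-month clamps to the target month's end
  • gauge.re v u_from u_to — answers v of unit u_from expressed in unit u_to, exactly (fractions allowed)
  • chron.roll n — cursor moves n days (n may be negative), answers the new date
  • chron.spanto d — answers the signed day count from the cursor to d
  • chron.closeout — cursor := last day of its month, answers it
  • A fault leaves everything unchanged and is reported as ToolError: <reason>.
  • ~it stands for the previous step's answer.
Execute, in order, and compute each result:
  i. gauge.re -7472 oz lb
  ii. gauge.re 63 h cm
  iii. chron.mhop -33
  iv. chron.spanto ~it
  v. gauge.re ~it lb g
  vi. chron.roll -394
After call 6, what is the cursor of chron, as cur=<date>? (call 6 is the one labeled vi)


Answer: cur=2076-08-18

Derivation:
==> re(v=-7472, u_from=oz, u_to=lb)
<== -467
==> re(v=63, u_from=h, u_to=cm)
<== ToolError: incompatible units
==> mhop(n=-33)
<== 2077-09-16
==> spanto(d=~it)
<== 0
==> re(v=~it, u_from=lb, u_to=g)
<== 0
==> roll(n=-394)
<== 2076-08-18


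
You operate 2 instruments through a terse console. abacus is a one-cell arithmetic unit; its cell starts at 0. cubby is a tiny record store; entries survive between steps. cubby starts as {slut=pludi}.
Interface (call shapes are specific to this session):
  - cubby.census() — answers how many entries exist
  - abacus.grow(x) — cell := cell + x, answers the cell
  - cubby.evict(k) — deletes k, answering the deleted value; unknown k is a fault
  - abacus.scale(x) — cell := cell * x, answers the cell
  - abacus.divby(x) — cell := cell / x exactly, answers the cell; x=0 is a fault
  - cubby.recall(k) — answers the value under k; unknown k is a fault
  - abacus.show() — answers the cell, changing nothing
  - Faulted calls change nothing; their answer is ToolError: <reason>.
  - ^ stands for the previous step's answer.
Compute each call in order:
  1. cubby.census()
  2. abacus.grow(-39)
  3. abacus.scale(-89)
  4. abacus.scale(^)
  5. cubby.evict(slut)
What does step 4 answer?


// 1. census() ~> 1
// 2. grow(-39) ~> -39
// 3. scale(-89) ~> 3471
// 4. scale(^) ~> 12047841
// 5. evict(slut) ~> pludi

Answer: 12047841


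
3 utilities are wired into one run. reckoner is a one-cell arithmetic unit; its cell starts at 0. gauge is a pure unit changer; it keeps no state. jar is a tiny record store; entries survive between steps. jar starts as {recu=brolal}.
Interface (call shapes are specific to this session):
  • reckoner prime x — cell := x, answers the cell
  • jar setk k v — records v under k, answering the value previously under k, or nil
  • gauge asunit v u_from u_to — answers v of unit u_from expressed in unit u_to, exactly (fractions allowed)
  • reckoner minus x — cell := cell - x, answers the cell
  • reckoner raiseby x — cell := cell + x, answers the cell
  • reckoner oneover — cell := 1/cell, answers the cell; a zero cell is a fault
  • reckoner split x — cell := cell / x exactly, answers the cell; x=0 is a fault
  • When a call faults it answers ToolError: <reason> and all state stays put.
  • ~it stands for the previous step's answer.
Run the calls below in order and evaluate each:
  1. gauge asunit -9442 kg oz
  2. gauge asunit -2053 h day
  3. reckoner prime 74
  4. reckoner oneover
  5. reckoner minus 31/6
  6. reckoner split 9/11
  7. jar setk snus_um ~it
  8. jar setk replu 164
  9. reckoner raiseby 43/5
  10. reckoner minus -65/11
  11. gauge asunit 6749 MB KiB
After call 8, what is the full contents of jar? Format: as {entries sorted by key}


Answer: {recu=brolal, replu=164, snus_um=-6292/999}

Derivation:
-- 1. gauge asunit(v=-9442, u_from=kg, u_to=oz) => -15107200000000/45359237
-- 2. gauge asunit(v=-2053, u_from=h, u_to=day) => -2053/24
-- 3. reckoner prime(x=74) => 74
-- 4. reckoner oneover() => 1/74
-- 5. reckoner minus(x=31/6) => -572/111
-- 6. reckoner split(x=9/11) => -6292/999
-- 7. jar setk(k=snus_um, v=~it) => nil
-- 8. jar setk(k=replu, v=164) => nil
-- 9. reckoner raiseby(x=43/5) => 11497/4995
-- 10. reckoner minus(x=-65/11) => 451142/54945
-- 11. gauge asunit(v=6749, u_from=MB, u_to=KiB) => 105453125/16


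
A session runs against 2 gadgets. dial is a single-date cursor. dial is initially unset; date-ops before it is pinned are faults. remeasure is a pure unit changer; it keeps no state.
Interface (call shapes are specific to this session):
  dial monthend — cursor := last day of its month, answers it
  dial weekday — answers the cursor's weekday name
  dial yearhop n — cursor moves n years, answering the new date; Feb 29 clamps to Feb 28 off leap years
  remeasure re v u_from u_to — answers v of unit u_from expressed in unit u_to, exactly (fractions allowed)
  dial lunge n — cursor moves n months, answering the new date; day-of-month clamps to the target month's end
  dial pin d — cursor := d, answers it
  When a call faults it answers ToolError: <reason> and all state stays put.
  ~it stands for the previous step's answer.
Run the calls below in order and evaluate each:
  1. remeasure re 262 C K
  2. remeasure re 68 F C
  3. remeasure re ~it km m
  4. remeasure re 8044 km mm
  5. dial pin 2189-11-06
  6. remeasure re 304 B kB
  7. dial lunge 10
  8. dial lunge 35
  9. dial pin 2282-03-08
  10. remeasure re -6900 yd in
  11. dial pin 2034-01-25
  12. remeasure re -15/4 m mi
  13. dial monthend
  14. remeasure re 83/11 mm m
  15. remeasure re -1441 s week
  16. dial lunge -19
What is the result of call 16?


Answer: 2032-06-30

Derivation:
Using remeasure re with v='262', u_from='C', u_to='K', which returns 10703/20.
Then remeasure re with v='68', u_from='F', u_to='C', and observe 20.
Now I run remeasure re with v='~it', u_from='km', u_to='m', — result: 20000.
I call remeasure re with v='8044', u_from='km', u_to='mm', — result: 8044000000.
Then dial pin with d='2189-11-06', which returns 2189-11-06.
I try remeasure re with v='304', u_from='B', u_to='kB', and get 38/125.
I run dial lunge with n='10', and get 2190-09-06.
I run dial lunge with n='35', which returns 2193-08-06.
I run dial pin with d='2282-03-08', yielding 2282-03-08.
Now I run remeasure re with v='-6900', u_from='yd', u_to='in', — result: -248400.
I try dial pin with d='2034-01-25', and see 2034-01-25.
I try remeasure re with v='-15/4', u_from='m', u_to='mi', — result: -625/268224.
Using dial monthend: 2034-01-31.
I try remeasure re with v='83/11', u_from='mm', u_to='m': 83/11000.
Invoking remeasure re with v='-1441', u_from='s', u_to='week', and get -1441/604800.
Invoking dial lunge with n='-19', and observe 2032-06-30.
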